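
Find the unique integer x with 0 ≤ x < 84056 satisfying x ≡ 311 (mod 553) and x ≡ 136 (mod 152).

9712

Write x = 311 + 553·k. Then 553·k ≡ 136 − 311 ≡ 129 (mod 152).
Need 553⁻¹ mod 152. Extended Euclid on (152, 97):
152 = 1*97 + 55
97 = 1*55 + 42
55 = 1*42 + 13
42 = 3*13 + 3
13 = 4*3 + 1
3 = 3*1 + 0
Back-substitute:
1 = 13 − 4·3
1 = −4·42 + 13·13
1 = 13·55 − 17·42
1 = −17·97 + 30·55
1 = 30·152 − 47·97
553⁻¹ ≡ 105 (mod 152), so k ≡ 105·129 ≡ 17 (mod 152).
x = 311 + 553·17 = 9712.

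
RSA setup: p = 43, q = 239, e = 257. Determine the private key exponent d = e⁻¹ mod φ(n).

9257

φ(n) = (p−1)(q−1) = 42·238 = 9996.
Need d with 257·d ≡ 1 (mod 9996). Apply the extended Euclidean algorithm:
9996 = 38×257 + 230
257 = 1×230 + 27
230 = 8×27 + 14
27 = 1×14 + 13
14 = 1×13 + 1
13 = 13×1 + 0
Back-substitute:
1 = 14 − 13
1 = −27 + 2·14
1 = 2·230 − 17·27
1 = −17·257 + 19·230
1 = 19·9996 − 739·257
So 257·(-739) ≡ 1 (mod 9996), hence d ≡ -739 ≡ 9257 (mod 9996).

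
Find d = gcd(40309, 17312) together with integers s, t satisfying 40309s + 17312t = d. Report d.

Euclidean algorithm:
40309 = 2·17312 + 5685
17312 = 3·5685 + 257
5685 = 22·257 + 31
257 = 8·31 + 9
31 = 3·9 + 4
9 = 2·4 + 1
4 = 4·1 + 0
gcd(40309, 17312) = 1.
Working backward:
1 = 9 − 2·4
1 = −2·31 + 7·9
1 = 7·257 − 58·31
1 = −58·5685 + 1283·257
1 = 1283·17312 − 3907·5685
1 = −3907·40309 + 9097·17312
So 1 = (-3907)·40309 + (9097)·17312.

1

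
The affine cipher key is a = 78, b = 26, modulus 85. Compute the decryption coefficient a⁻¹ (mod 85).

Apply the Euclidean algorithm to 85 and 78:
85 = 1·78 + 7
78 = 11·7 + 1
7 = 7·1 + 0
The gcd is 1. Working backward:
1 = 78 − 11·7
1 = −11·85 + 12·78
So 78·12 ≡ 1 (mod 85).

12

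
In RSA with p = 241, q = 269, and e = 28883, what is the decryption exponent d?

2267

φ(n) = (p−1)(q−1) = 240·268 = 64320.
Need d with 28883·d ≡ 1 (mod 64320). Apply the extended Euclidean algorithm:
64320 = 2*28883 + 6554
28883 = 4*6554 + 2667
6554 = 2*2667 + 1220
2667 = 2*1220 + 227
1220 = 5*227 + 85
227 = 2*85 + 57
85 = 1*57 + 28
57 = 2*28 + 1
28 = 28*1 + 0
Back-substitute:
1 = 57 − 2·28
1 = −2·85 + 3·57
1 = 3·227 − 8·85
1 = −8·1220 + 43·227
1 = 43·2667 − 94·1220
1 = −94·6554 + 231·2667
1 = 231·28883 − 1018·6554
1 = −1018·64320 + 2267·28883
So 28883·2267 ≡ 1 (mod 64320), hence d = 2267.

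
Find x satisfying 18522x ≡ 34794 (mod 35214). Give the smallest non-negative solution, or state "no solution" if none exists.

First find gcd(18522, 35214):
35214 = 1*18522 + 16692
18522 = 1*16692 + 1830
16692 = 9*1830 + 222
1830 = 8*222 + 54
222 = 4*54 + 6
54 = 9*6 + 0
gcd = 6 and 6 | 34794, so solutions exist. Divide through by 6: 3087x ≡ 5799 (mod 5869).
Now find 3087⁻¹ mod 5869:
5869 = 1×3087 + 2782
3087 = 1×2782 + 305
2782 = 9×305 + 37
305 = 8×37 + 9
37 = 4×9 + 1
9 = 9×1 + 0
Back-substitute:
1 = 37 − 4·9
1 = −4·305 + 33·37
1 = 33·2782 − 301·305
1 = −301·3087 + 334·2782
1 = 334·5869 − 635·3087
So 3087·(-635) ≡ 1 (mod 5869), i.e. 3087⁻¹ ≡ 5234.
Then x ≡ 5234·5799 ≡ 3367 (mod 5869); the smallest non-negative solution is x = 3367.

3367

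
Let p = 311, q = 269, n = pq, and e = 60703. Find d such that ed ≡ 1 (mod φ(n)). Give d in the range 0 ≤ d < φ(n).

φ(n) = (p−1)(q−1) = 310·268 = 83080.
Need d with 60703·d ≡ 1 (mod 83080). Apply the extended Euclidean algorithm:
83080 = 1·60703 + 22377
60703 = 2·22377 + 15949
22377 = 1·15949 + 6428
15949 = 2·6428 + 3093
6428 = 2·3093 + 242
3093 = 12·242 + 189
242 = 1·189 + 53
189 = 3·53 + 30
53 = 1·30 + 23
30 = 1·23 + 7
23 = 3·7 + 2
7 = 3·2 + 1
2 = 2·1 + 0
Back-substitute:
1 = 7 − 3·2
1 = −3·23 + 10·7
1 = 10·30 − 13·23
1 = −13·53 + 23·30
1 = 23·189 − 82·53
1 = −82·242 + 105·189
1 = 105·3093 − 1342·242
1 = −1342·6428 + 2789·3093
1 = 2789·15949 − 6920·6428
1 = −6920·22377 + 9709·15949
1 = 9709·60703 − 26338·22377
1 = −26338·83080 + 36047·60703
So 60703·36047 ≡ 1 (mod 83080), hence d = 36047.

36047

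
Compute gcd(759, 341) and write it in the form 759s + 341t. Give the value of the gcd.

11

Apply Euclid's algorithm to 759 and 341:
759 = 2×341 + 77
341 = 4×77 + 33
77 = 2×33 + 11
33 = 3×11 + 0
gcd(759, 341) = 11.
Working backward:
11 = 77 − 2·33
11 = −2·341 + 9·77
11 = 9·759 − 20·341
So 11 = (9)·759 + (-20)·341.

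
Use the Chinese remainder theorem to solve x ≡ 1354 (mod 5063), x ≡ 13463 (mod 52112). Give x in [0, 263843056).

Write x = 1354 + 5063·k. Then 5063·k ≡ 13463 − 1354 ≡ 12109 (mod 52112).
Need 5063⁻¹ mod 52112. Extended Euclid on (52112, 5063):
52112 = 10*5063 + 1482
5063 = 3*1482 + 617
1482 = 2*617 + 248
617 = 2*248 + 121
248 = 2*121 + 6
121 = 20*6 + 1
6 = 6*1 + 0
Back-substitute:
1 = 121 − 20·6
1 = −20·248 + 41·121
1 = 41·617 − 102·248
1 = −102·1482 + 245·617
1 = 245·5063 − 837·1482
1 = −837·52112 + 8615·5063
5063⁻¹ ≡ 8615 (mod 52112), so k ≡ 8615·12109 ≡ 42923 (mod 52112).
x = 1354 + 5063·42923 = 217320503.

217320503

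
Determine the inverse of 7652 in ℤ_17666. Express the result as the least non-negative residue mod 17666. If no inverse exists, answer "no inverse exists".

no inverse exists

Euclidean algorithm on 17666, 7652:
17666 = 2×7652 + 2362
7652 = 3×2362 + 566
2362 = 4×566 + 98
566 = 5×98 + 76
98 = 1×76 + 22
76 = 3×22 + 10
22 = 2×10 + 2
10 = 5×2 + 0
gcd(7652, 17666) = 2 ≠ 1, so 7652 has no multiplicative inverse modulo 17666.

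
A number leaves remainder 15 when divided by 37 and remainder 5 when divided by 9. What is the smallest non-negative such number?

311

Write x = 15 + 37·k. Then 37·k ≡ 5 − 15 ≡ 8 (mod 9).
Need 37⁻¹ mod 9. Extended Euclid on (9, 1):
9 = 9×1 + 0
37⁻¹ ≡ 1 (mod 9), so k ≡ 1·8 ≡ 8 (mod 9).
x = 15 + 37·8 = 311.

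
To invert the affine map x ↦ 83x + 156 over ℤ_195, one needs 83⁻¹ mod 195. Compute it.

47

gcd(195, 83) by repeated division:
195 = 2×83 + 29
83 = 2×29 + 25
29 = 1×25 + 4
25 = 6×4 + 1
4 = 4×1 + 0
gcd = 1, so the inverse exists. Back-substitute:
1 = 25 − 6·4
1 = −6·29 + 7·25
1 = 7·83 − 20·29
1 = −20·195 + 47·83
So 83·47 ≡ 1 (mod 195).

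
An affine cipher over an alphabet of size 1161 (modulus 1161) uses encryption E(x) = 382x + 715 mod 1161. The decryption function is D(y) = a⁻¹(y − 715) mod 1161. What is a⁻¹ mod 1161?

1006

Extended Euclidean algorithm:
1161 = 3×382 + 15
382 = 25×15 + 7
15 = 2×7 + 1
7 = 7×1 + 0
The gcd is 1. Working backward:
1 = 15 − 2·7
1 = −2·382 + 51·15
1 = 51·1161 − 155·382
So 382·(-155) ≡ 1 (mod 1161), and -155 ≡ 1006 (mod 1161).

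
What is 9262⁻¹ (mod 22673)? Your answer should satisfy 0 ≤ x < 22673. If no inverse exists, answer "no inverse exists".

10137

Run Euclid on (22673, 9262):
22673 = 2*9262 + 4149
9262 = 2*4149 + 964
4149 = 4*964 + 293
964 = 3*293 + 85
293 = 3*85 + 38
85 = 2*38 + 9
38 = 4*9 + 2
9 = 4*2 + 1
2 = 2*1 + 0
Since gcd(9262, 22673) = 1, back-substitute to write 1 as a combination:
1 = 9 − 4·2
1 = −4·38 + 17·9
1 = 17·85 − 38·38
1 = −38·293 + 131·85
1 = 131·964 − 431·293
1 = −431·4149 + 1855·964
1 = 1855·9262 − 4141·4149
1 = −4141·22673 + 10137·9262
So 9262·10137 ≡ 1 (mod 22673).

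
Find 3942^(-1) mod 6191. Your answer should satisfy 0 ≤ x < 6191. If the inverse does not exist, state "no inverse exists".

991

Apply the Euclidean algorithm to 6191 and 3942:
6191 = 1×3942 + 2249
3942 = 1×2249 + 1693
2249 = 1×1693 + 556
1693 = 3×556 + 25
556 = 22×25 + 6
25 = 4×6 + 1
6 = 6×1 + 0
gcd = 1, so the inverse exists. Back-substitute:
1 = 25 − 4·6
1 = −4·556 + 89·25
1 = 89·1693 − 271·556
1 = −271·2249 + 360·1693
1 = 360·3942 − 631·2249
1 = −631·6191 + 991·3942
So 3942·991 ≡ 1 (mod 6191).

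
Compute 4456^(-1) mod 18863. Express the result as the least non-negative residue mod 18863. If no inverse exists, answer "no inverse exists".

2578

Run Euclid on (18863, 4456):
18863 = 4·4456 + 1039
4456 = 4·1039 + 300
1039 = 3·300 + 139
300 = 2·139 + 22
139 = 6·22 + 7
22 = 3·7 + 1
7 = 7·1 + 0
gcd = 1, so the inverse exists. Back-substitute:
1 = 22 − 3·7
1 = −3·139 + 19·22
1 = 19·300 − 41·139
1 = −41·1039 + 142·300
1 = 142·4456 − 609·1039
1 = −609·18863 + 2578·4456
So 4456·2578 ≡ 1 (mod 18863).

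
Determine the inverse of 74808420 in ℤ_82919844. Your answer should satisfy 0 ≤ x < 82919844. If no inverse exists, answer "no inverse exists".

no inverse exists

Euclidean algorithm on 82919844, 74808420:
82919844 = 1×74808420 + 8111424
74808420 = 9×8111424 + 1805604
8111424 = 4×1805604 + 889008
1805604 = 2×889008 + 27588
889008 = 32×27588 + 6192
27588 = 4×6192 + 2820
6192 = 2×2820 + 552
2820 = 5×552 + 60
552 = 9×60 + 12
60 = 5×12 + 0
The gcd is 12, not 1, hence no inverse exists.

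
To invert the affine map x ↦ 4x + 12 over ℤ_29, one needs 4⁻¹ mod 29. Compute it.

22

Apply the Euclidean algorithm to 29 and 4:
29 = 7·4 + 1
4 = 4·1 + 0
Since gcd(4, 29) = 1, back-substitute to write 1 as a combination:
1 = 29 − 7·4
So 4·(-7) ≡ 1 (mod 29), and -7 ≡ 22 (mod 29).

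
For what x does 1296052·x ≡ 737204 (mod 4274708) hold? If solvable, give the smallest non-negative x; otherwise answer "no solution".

306438

First find gcd(1296052, 4274708):
4274708 = 3·1296052 + 386552
1296052 = 3·386552 + 136396
386552 = 2·136396 + 113760
136396 = 1·113760 + 22636
113760 = 5·22636 + 580
22636 = 39·580 + 16
580 = 36·16 + 4
16 = 4·4 + 0
gcd = 4 and 4 | 737204, so solutions exist. Divide through by 4: 324013x ≡ 184301 (mod 1068677).
Now find 324013⁻¹ mod 1068677:
1068677 = 3*324013 + 96638
324013 = 3*96638 + 34099
96638 = 2*34099 + 28440
34099 = 1*28440 + 5659
28440 = 5*5659 + 145
5659 = 39*145 + 4
145 = 36*4 + 1
4 = 4*1 + 0
Back-substitute:
1 = 145 − 36·4
1 = −36·5659 + 1405·145
1 = 1405·28440 − 7061·5659
1 = −7061·34099 + 8466·28440
1 = 8466·96638 − 23993·34099
1 = −23993·324013 + 80445·96638
1 = 80445·1068677 − 265328·324013
So 324013·(-265328) ≡ 1 (mod 1068677), i.e. 324013⁻¹ ≡ 803349.
Then x ≡ 803349·184301 ≡ 306438 (mod 1068677); the smallest non-negative solution is x = 306438.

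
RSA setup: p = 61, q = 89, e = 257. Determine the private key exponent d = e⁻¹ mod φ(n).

2753

φ(n) = (p−1)(q−1) = 60·88 = 5280.
Need d with 257·d ≡ 1 (mod 5280). Apply the extended Euclidean algorithm:
5280 = 20·257 + 140
257 = 1·140 + 117
140 = 1·117 + 23
117 = 5·23 + 2
23 = 11·2 + 1
2 = 2·1 + 0
Back-substitute:
1 = 23 − 11·2
1 = −11·117 + 56·23
1 = 56·140 − 67·117
1 = −67·257 + 123·140
1 = 123·5280 − 2527·257
So 257·(-2527) ≡ 1 (mod 5280), hence d ≡ -2527 ≡ 2753 (mod 5280).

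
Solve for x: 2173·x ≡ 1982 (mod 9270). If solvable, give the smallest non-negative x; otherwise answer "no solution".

First find gcd(2173, 9270):
9270 = 4*2173 + 578
2173 = 3*578 + 439
578 = 1*439 + 139
439 = 3*139 + 22
139 = 6*22 + 7
22 = 3*7 + 1
7 = 7*1 + 0
gcd = 1, so a unique solution mod 9270 exists.
Back-substitute for the Bézout coefficients:
1 = 22 − 3·7
1 = −3·139 + 19·22
1 = 19·439 − 60·139
1 = −60·578 + 79·439
1 = 79·2173 − 297·578
1 = −297·9270 + 1267·2173
So 2173·(1267) ≡ 1 (mod 9270), giving 2173⁻¹ ≡ 1267.
x ≡ 2173⁻¹·1982 ≡ 1267·1982 ≡ 8294 (mod 9270).

8294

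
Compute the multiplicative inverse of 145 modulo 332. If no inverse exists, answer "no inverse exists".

Apply the Euclidean algorithm to 332 and 145:
332 = 2·145 + 42
145 = 3·42 + 19
42 = 2·19 + 4
19 = 4·4 + 3
4 = 1·3 + 1
3 = 3·1 + 0
Since gcd(145, 332) = 1, back-substitute to write 1 as a combination:
1 = 4 − 3
1 = −19 + 5·4
1 = 5·42 − 11·19
1 = −11·145 + 38·42
1 = 38·332 − 87·145
Thus 145·(-87) ≡ 1 (mod 332); reducing, -87 mod 332 = 245.

245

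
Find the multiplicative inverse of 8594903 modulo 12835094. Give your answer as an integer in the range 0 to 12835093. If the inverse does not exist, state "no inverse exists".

11236213

Extended Euclidean algorithm:
12835094 = 1·8594903 + 4240191
8594903 = 2·4240191 + 114521
4240191 = 37·114521 + 2914
114521 = 39·2914 + 875
2914 = 3·875 + 289
875 = 3·289 + 8
289 = 36·8 + 1
8 = 8·1 + 0
gcd = 1, so the inverse exists. Back-substitute:
1 = 289 − 36·8
1 = −36·875 + 109·289
1 = 109·2914 − 363·875
1 = −363·114521 + 14266·2914
1 = 14266·4240191 − 528205·114521
1 = −528205·8594903 + 1070676·4240191
1 = 1070676·12835094 − 1598881·8594903
Thus 8594903·(-1598881) ≡ 1 (mod 12835094); reducing, -1598881 mod 12835094 = 11236213.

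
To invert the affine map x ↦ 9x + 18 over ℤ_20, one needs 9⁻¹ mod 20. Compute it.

9

Extended Euclidean algorithm:
20 = 2·9 + 2
9 = 4·2 + 1
2 = 2·1 + 0
gcd = 1, so the inverse exists. Back-substitute:
1 = 9 − 4·2
1 = −4·20 + 9·9
So 9·9 ≡ 1 (mod 20).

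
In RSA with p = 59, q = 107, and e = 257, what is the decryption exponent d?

2153

φ(n) = (p−1)(q−1) = 58·106 = 6148.
Need d with 257·d ≡ 1 (mod 6148). Apply the extended Euclidean algorithm:
6148 = 23×257 + 237
257 = 1×237 + 20
237 = 11×20 + 17
20 = 1×17 + 3
17 = 5×3 + 2
3 = 1×2 + 1
2 = 2×1 + 0
Back-substitute:
1 = 3 − 2
1 = −17 + 6·3
1 = 6·20 − 7·17
1 = −7·237 + 83·20
1 = 83·257 − 90·237
1 = −90·6148 + 2153·257
So 257·2153 ≡ 1 (mod 6148), hence d = 2153.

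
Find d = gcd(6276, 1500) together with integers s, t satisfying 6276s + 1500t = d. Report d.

Repeated division:
6276 = 4×1500 + 276
1500 = 5×276 + 120
276 = 2×120 + 36
120 = 3×36 + 12
36 = 3×12 + 0
gcd(6276, 1500) = 12.
Back-substituting:
12 = 120 − 3·36
12 = −3·276 + 7·120
12 = 7·1500 − 38·276
12 = −38·6276 + 159·1500
So 12 = (-38)·6276 + (159)·1500.

12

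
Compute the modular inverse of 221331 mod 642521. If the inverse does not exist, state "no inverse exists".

no inverse exists

Euclidean algorithm on 642521, 221331:
642521 = 2·221331 + 199859
221331 = 1·199859 + 21472
199859 = 9·21472 + 6611
21472 = 3·6611 + 1639
6611 = 4·1639 + 55
1639 = 29·55 + 44
55 = 1·44 + 11
44 = 4·11 + 0
The gcd is 11, not 1, hence no inverse exists.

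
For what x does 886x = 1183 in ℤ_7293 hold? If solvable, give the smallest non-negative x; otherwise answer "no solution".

3796

First find gcd(886, 7293):
7293 = 8·886 + 205
886 = 4·205 + 66
205 = 3·66 + 7
66 = 9·7 + 3
7 = 2·3 + 1
3 = 3·1 + 0
gcd = 1, so a unique solution mod 7293 exists.
Back-substitute for the Bézout coefficients:
1 = 7 − 2·3
1 = −2·66 + 19·7
1 = 19·205 − 59·66
1 = −59·886 + 255·205
1 = 255·7293 − 2099·886
So 886·(-2099) ≡ 1 (mod 7293), giving 886⁻¹ ≡ 5194.
x ≡ 886⁻¹·1183 ≡ 5194·1183 ≡ 3796 (mod 7293).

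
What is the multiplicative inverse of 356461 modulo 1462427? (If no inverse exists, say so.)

Apply the Euclidean algorithm to 1462427 and 356461:
1462427 = 4·356461 + 36583
356461 = 9·36583 + 27214
36583 = 1·27214 + 9369
27214 = 2·9369 + 8476
9369 = 1·8476 + 893
8476 = 9·893 + 439
893 = 2·439 + 15
439 = 29·15 + 4
15 = 3·4 + 3
4 = 1·3 + 1
3 = 3·1 + 0
gcd = 1, so the inverse exists. Back-substitute:
1 = 4 − 3
1 = −15 + 4·4
1 = 4·439 − 117·15
1 = −117·893 + 238·439
1 = 238·8476 − 2259·893
1 = −2259·9369 + 2497·8476
1 = 2497·27214 − 7253·9369
1 = −7253·36583 + 9750·27214
1 = 9750·356461 − 95003·36583
1 = −95003·1462427 + 389762·356461
So 356461·389762 ≡ 1 (mod 1462427).

389762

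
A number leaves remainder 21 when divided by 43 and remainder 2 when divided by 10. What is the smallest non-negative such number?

Write x = 21 + 43·k. Then 43·k ≡ 2 − 21 ≡ 1 (mod 10).
Need 43⁻¹ mod 10. Extended Euclid on (10, 3):
10 = 3*3 + 1
3 = 3*1 + 0
Back-substitute:
1 = 10 − 3·3
43⁻¹ ≡ 7 (mod 10), so k ≡ 7·1 ≡ 7 (mod 10).
x = 21 + 43·7 = 322.

322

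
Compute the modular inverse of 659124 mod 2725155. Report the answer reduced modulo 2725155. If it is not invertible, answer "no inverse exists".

no inverse exists

Compute gcd(659124, 2725155):
2725155 = 4·659124 + 88659
659124 = 7·88659 + 38511
88659 = 2·38511 + 11637
38511 = 3·11637 + 3600
11637 = 3·3600 + 837
3600 = 4·837 + 252
837 = 3·252 + 81
252 = 3·81 + 9
81 = 9·9 + 0
gcd(659124, 2725155) = 9 ≠ 1, so 659124 has no multiplicative inverse modulo 2725155.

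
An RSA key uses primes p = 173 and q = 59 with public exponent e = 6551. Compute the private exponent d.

367

φ(n) = (p−1)(q−1) = 172·58 = 9976.
Need d with 6551·d ≡ 1 (mod 9976). Apply the extended Euclidean algorithm:
9976 = 1·6551 + 3425
6551 = 1·3425 + 3126
3425 = 1·3126 + 299
3126 = 10·299 + 136
299 = 2·136 + 27
136 = 5·27 + 1
27 = 27·1 + 0
Back-substitute:
1 = 136 − 5·27
1 = −5·299 + 11·136
1 = 11·3126 − 115·299
1 = −115·3425 + 126·3126
1 = 126·6551 − 241·3425
1 = −241·9976 + 367·6551
So 6551·367 ≡ 1 (mod 9976), hence d = 367.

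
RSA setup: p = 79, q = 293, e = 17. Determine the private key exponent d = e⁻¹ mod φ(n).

φ(n) = (p−1)(q−1) = 78·292 = 22776.
Need d with 17·d ≡ 1 (mod 22776). Apply the extended Euclidean algorithm:
22776 = 1339*17 + 13
17 = 1*13 + 4
13 = 3*4 + 1
4 = 4*1 + 0
Back-substitute:
1 = 13 − 3·4
1 = −3·17 + 4·13
1 = 4·22776 − 5359·17
So 17·(-5359) ≡ 1 (mod 22776), hence d ≡ -5359 ≡ 17417 (mod 22776).

17417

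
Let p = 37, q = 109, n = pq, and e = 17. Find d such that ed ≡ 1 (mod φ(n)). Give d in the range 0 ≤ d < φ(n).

φ(n) = (p−1)(q−1) = 36·108 = 3888.
Need d with 17·d ≡ 1 (mod 3888). Apply the extended Euclidean algorithm:
3888 = 228*17 + 12
17 = 1*12 + 5
12 = 2*5 + 2
5 = 2*2 + 1
2 = 2*1 + 0
Back-substitute:
1 = 5 − 2·2
1 = −2·12 + 5·5
1 = 5·17 − 7·12
1 = −7·3888 + 1601·17
So 17·1601 ≡ 1 (mod 3888), hence d = 1601.

1601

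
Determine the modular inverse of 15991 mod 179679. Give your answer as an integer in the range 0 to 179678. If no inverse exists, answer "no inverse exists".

21259

Extended Euclidean algorithm:
179679 = 11*15991 + 3778
15991 = 4*3778 + 879
3778 = 4*879 + 262
879 = 3*262 + 93
262 = 2*93 + 76
93 = 1*76 + 17
76 = 4*17 + 8
17 = 2*8 + 1
8 = 8*1 + 0
gcd = 1, so the inverse exists. Back-substitute:
1 = 17 − 2·8
1 = −2·76 + 9·17
1 = 9·93 − 11·76
1 = −11·262 + 31·93
1 = 31·879 − 104·262
1 = −104·3778 + 447·879
1 = 447·15991 − 1892·3778
1 = −1892·179679 + 21259·15991
So 15991·21259 ≡ 1 (mod 179679).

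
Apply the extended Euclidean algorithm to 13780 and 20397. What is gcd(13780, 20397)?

Euclidean algorithm:
20397 = 1×13780 + 6617
13780 = 2×6617 + 546
6617 = 12×546 + 65
546 = 8×65 + 26
65 = 2×26 + 13
26 = 2×13 + 0
gcd(13780, 20397) = 13.
Working backward:
13 = 65 − 2·26
13 = −2·546 + 17·65
13 = 17·6617 − 206·546
13 = −206·13780 + 429·6617
13 = 429·20397 − 635·13780
So 13 = (429)·20397 + (-635)·13780.

13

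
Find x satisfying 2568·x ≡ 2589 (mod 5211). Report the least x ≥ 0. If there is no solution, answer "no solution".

1529

First find gcd(2568, 5211):
5211 = 2*2568 + 75
2568 = 34*75 + 18
75 = 4*18 + 3
18 = 6*3 + 0
gcd = 3 and 3 | 2589, so solutions exist. Divide through by 3: 856x ≡ 863 (mod 1737).
Now find 856⁻¹ mod 1737:
1737 = 2×856 + 25
856 = 34×25 + 6
25 = 4×6 + 1
6 = 6×1 + 0
Back-substitute:
1 = 25 − 4·6
1 = −4·856 + 137·25
1 = 137·1737 − 278·856
So 856·(-278) ≡ 1 (mod 1737), i.e. 856⁻¹ ≡ 1459.
Then x ≡ 1459·863 ≡ 1529 (mod 1737); the smallest non-negative solution is x = 1529.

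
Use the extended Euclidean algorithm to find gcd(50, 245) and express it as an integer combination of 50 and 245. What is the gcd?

Apply Euclid's algorithm to 245 and 50:
245 = 4×50 + 45
50 = 1×45 + 5
45 = 9×5 + 0
gcd(50, 245) = 5.
Express as a combination:
5 = 50 − 45
5 = −245 + 5·50
So 5 = (-1)·245 + (5)·50.

5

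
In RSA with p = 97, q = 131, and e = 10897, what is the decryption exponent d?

φ(n) = (p−1)(q−1) = 96·130 = 12480.
Need d with 10897·d ≡ 1 (mod 12480). Apply the extended Euclidean algorithm:
12480 = 1·10897 + 1583
10897 = 6·1583 + 1399
1583 = 1·1399 + 184
1399 = 7·184 + 111
184 = 1·111 + 73
111 = 1·73 + 38
73 = 1·38 + 35
38 = 1·35 + 3
35 = 11·3 + 2
3 = 1·2 + 1
2 = 2·1 + 0
Back-substitute:
1 = 3 − 2
1 = −35 + 12·3
1 = 12·38 − 13·35
1 = −13·73 + 25·38
1 = 25·111 − 38·73
1 = −38·184 + 63·111
1 = 63·1399 − 479·184
1 = −479·1583 + 542·1399
1 = 542·10897 − 3731·1583
1 = −3731·12480 + 4273·10897
So 10897·4273 ≡ 1 (mod 12480), hence d = 4273.

4273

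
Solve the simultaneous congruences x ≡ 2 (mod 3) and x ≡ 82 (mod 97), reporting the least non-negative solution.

Write x = 2 + 3·k. Then 3·k ≡ 82 − 2 ≡ 80 (mod 97).
Need 3⁻¹ mod 97. Extended Euclid on (97, 3):
97 = 32·3 + 1
3 = 3·1 + 0
Back-substitute:
1 = 97 − 32·3
3⁻¹ ≡ 65 (mod 97), so k ≡ 65·80 ≡ 59 (mod 97).
x = 2 + 3·59 = 179.

179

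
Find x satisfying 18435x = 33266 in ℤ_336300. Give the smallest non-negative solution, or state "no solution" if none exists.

no solution

gcd(18435, 336300):
336300 = 18×18435 + 4470
18435 = 4×4470 + 555
4470 = 8×555 + 30
555 = 18×30 + 15
30 = 2×15 + 0
gcd = 15, but 15 ∤ 33266, so the congruence has no solution.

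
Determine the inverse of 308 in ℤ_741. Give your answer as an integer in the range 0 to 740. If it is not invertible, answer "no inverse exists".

Apply the Euclidean algorithm to 741 and 308:
741 = 2×308 + 125
308 = 2×125 + 58
125 = 2×58 + 9
58 = 6×9 + 4
9 = 2×4 + 1
4 = 4×1 + 0
The gcd is 1. Working backward:
1 = 9 − 2·4
1 = −2·58 + 13·9
1 = 13·125 − 28·58
1 = −28·308 + 69·125
1 = 69·741 − 166·308
Thus 308·(-166) ≡ 1 (mod 741); reducing, -166 mod 741 = 575.

575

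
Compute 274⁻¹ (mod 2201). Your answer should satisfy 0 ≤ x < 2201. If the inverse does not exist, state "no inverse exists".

1711

Extended Euclidean algorithm:
2201 = 8*274 + 9
274 = 30*9 + 4
9 = 2*4 + 1
4 = 4*1 + 0
Since gcd(274, 2201) = 1, back-substitute to write 1 as a combination:
1 = 9 − 2·4
1 = −2·274 + 61·9
1 = 61·2201 − 490·274
So 274·(-490) ≡ 1 (mod 2201), and -490 ≡ 1711 (mod 2201).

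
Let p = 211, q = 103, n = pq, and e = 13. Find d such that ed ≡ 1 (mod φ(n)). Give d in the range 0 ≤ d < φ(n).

φ(n) = (p−1)(q−1) = 210·102 = 21420.
Need d with 13·d ≡ 1 (mod 21420). Apply the extended Euclidean algorithm:
21420 = 1647×13 + 9
13 = 1×9 + 4
9 = 2×4 + 1
4 = 4×1 + 0
Back-substitute:
1 = 9 − 2·4
1 = −2·13 + 3·9
1 = 3·21420 − 4943·13
So 13·(-4943) ≡ 1 (mod 21420), hence d ≡ -4943 ≡ 16477 (mod 21420).

16477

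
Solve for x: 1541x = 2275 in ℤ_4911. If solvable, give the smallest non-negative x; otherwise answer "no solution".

First find gcd(1541, 4911):
4911 = 3*1541 + 288
1541 = 5*288 + 101
288 = 2*101 + 86
101 = 1*86 + 15
86 = 5*15 + 11
15 = 1*11 + 4
11 = 2*4 + 3
4 = 1*3 + 1
3 = 3*1 + 0
gcd = 1, so a unique solution mod 4911 exists.
Back-substitute for the Bézout coefficients:
1 = 4 − 3
1 = −11 + 3·4
1 = 3·15 − 4·11
1 = −4·86 + 23·15
1 = 23·101 − 27·86
1 = −27·288 + 77·101
1 = 77·1541 − 412·288
1 = −412·4911 + 1313·1541
So 1541·(1313) ≡ 1 (mod 4911), giving 1541⁻¹ ≡ 1313.
x ≡ 1541⁻¹·2275 ≡ 1313·2275 ≡ 1187 (mod 4911).

1187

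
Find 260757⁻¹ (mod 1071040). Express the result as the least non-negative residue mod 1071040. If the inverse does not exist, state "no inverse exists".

258813

gcd(1071040, 260757) by repeated division:
1071040 = 4×260757 + 28012
260757 = 9×28012 + 8649
28012 = 3×8649 + 2065
8649 = 4×2065 + 389
2065 = 5×389 + 120
389 = 3×120 + 29
120 = 4×29 + 4
29 = 7×4 + 1
4 = 4×1 + 0
Since gcd(260757, 1071040) = 1, back-substitute to write 1 as a combination:
1 = 29 − 7·4
1 = −7·120 + 29·29
1 = 29·389 − 94·120
1 = −94·2065 + 499·389
1 = 499·8649 − 2090·2065
1 = −2090·28012 + 6769·8649
1 = 6769·260757 − 63011·28012
1 = −63011·1071040 + 258813·260757
So 260757·258813 ≡ 1 (mod 1071040).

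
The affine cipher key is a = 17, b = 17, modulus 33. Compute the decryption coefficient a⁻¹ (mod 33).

Extended Euclidean algorithm:
33 = 1*17 + 16
17 = 1*16 + 1
16 = 16*1 + 0
Since gcd(17, 33) = 1, back-substitute to write 1 as a combination:
1 = 17 − 16
1 = −33 + 2·17
So 17·2 ≡ 1 (mod 33).

2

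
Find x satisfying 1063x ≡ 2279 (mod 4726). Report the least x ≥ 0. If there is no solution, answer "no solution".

2603

First find gcd(1063, 4726):
4726 = 4*1063 + 474
1063 = 2*474 + 115
474 = 4*115 + 14
115 = 8*14 + 3
14 = 4*3 + 2
3 = 1*2 + 1
2 = 2*1 + 0
gcd = 1, so a unique solution mod 4726 exists.
Back-substitute for the Bézout coefficients:
1 = 3 − 2
1 = −14 + 5·3
1 = 5·115 − 41·14
1 = −41·474 + 169·115
1 = 169·1063 − 379·474
1 = −379·4726 + 1685·1063
So 1063·(1685) ≡ 1 (mod 4726), giving 1063⁻¹ ≡ 1685.
x ≡ 1063⁻¹·2279 ≡ 1685·2279 ≡ 2603 (mod 4726).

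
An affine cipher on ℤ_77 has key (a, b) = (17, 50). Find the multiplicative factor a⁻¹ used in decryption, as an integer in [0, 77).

68

Apply the Euclidean algorithm to 77 and 17:
77 = 4·17 + 9
17 = 1·9 + 8
9 = 1·8 + 1
8 = 8·1 + 0
The gcd is 1. Working backward:
1 = 9 − 8
1 = −17 + 2·9
1 = 2·77 − 9·17
So 17·(-9) ≡ 1 (mod 77), and -9 ≡ 68 (mod 77).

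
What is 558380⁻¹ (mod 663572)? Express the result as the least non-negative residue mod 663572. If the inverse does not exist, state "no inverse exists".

Euclidean algorithm on 663572, 558380:
663572 = 1*558380 + 105192
558380 = 5*105192 + 32420
105192 = 3*32420 + 7932
32420 = 4*7932 + 692
7932 = 11*692 + 320
692 = 2*320 + 52
320 = 6*52 + 8
52 = 6*8 + 4
8 = 2*4 + 0
Since gcd = 4 > 1, 558380 is not a unit mod 663572.

no inverse exists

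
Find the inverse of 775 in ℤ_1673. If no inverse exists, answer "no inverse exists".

Extended Euclidean algorithm:
1673 = 2×775 + 123
775 = 6×123 + 37
123 = 3×37 + 12
37 = 3×12 + 1
12 = 12×1 + 0
gcd = 1, so the inverse exists. Back-substitute:
1 = 37 − 3·12
1 = −3·123 + 10·37
1 = 10·775 − 63·123
1 = −63·1673 + 136·775
So 775·136 ≡ 1 (mod 1673).

136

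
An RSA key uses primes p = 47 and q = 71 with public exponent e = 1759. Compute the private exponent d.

φ(n) = (p−1)(q−1) = 46·70 = 3220.
Need d with 1759·d ≡ 1 (mod 3220). Apply the extended Euclidean algorithm:
3220 = 1*1759 + 1461
1759 = 1*1461 + 298
1461 = 4*298 + 269
298 = 1*269 + 29
269 = 9*29 + 8
29 = 3*8 + 5
8 = 1*5 + 3
5 = 1*3 + 2
3 = 1*2 + 1
2 = 2*1 + 0
Back-substitute:
1 = 3 − 2
1 = −5 + 2·3
1 = 2·8 − 3·5
1 = −3·29 + 11·8
1 = 11·269 − 102·29
1 = −102·298 + 113·269
1 = 113·1461 − 554·298
1 = −554·1759 + 667·1461
1 = 667·3220 − 1221·1759
So 1759·(-1221) ≡ 1 (mod 3220), hence d ≡ -1221 ≡ 1999 (mod 3220).

1999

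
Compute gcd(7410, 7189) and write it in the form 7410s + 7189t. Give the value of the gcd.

13

Apply Euclid's algorithm to 7410 and 7189:
7410 = 1·7189 + 221
7189 = 32·221 + 117
221 = 1·117 + 104
117 = 1·104 + 13
104 = 8·13 + 0
gcd(7410, 7189) = 13.
Working backward:
13 = 117 − 104
13 = −221 + 2·117
13 = 2·7189 − 65·221
13 = −65·7410 + 67·7189
So 13 = (-65)·7410 + (67)·7189.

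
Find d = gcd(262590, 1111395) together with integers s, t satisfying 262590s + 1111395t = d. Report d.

Euclidean algorithm:
1111395 = 4*262590 + 61035
262590 = 4*61035 + 18450
61035 = 3*18450 + 5685
18450 = 3*5685 + 1395
5685 = 4*1395 + 105
1395 = 13*105 + 30
105 = 3*30 + 15
30 = 2*15 + 0
gcd(262590, 1111395) = 15.
Express as a combination:
15 = 105 − 3·30
15 = −3·1395 + 40·105
15 = 40·5685 − 163·1395
15 = −163·18450 + 529·5685
15 = 529·61035 − 1750·18450
15 = −1750·262590 + 7529·61035
15 = 7529·1111395 − 31866·262590
So 15 = (7529)·1111395 + (-31866)·262590.

15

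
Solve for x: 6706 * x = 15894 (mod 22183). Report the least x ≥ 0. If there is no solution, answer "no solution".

no solution

gcd(6706, 22183):
22183 = 3*6706 + 2065
6706 = 3*2065 + 511
2065 = 4*511 + 21
511 = 24*21 + 7
21 = 3*7 + 0
gcd = 7, but 7 ∤ 15894, so the congruence has no solution.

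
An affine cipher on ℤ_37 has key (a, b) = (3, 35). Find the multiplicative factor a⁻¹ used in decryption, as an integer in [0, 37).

25

Run Euclid on (37, 3):
37 = 12·3 + 1
3 = 3·1 + 0
gcd = 1, so the inverse exists. Back-substitute:
1 = 37 − 12·3
Hence 3⁻¹ ≡ -12 ≡ 25 (mod 37).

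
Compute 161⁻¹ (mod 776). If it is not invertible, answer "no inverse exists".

241

Run Euclid on (776, 161):
776 = 4×161 + 132
161 = 1×132 + 29
132 = 4×29 + 16
29 = 1×16 + 13
16 = 1×13 + 3
13 = 4×3 + 1
3 = 3×1 + 0
The gcd is 1. Working backward:
1 = 13 − 4·3
1 = −4·16 + 5·13
1 = 5·29 − 9·16
1 = −9·132 + 41·29
1 = 41·161 − 50·132
1 = −50·776 + 241·161
So 161·241 ≡ 1 (mod 776).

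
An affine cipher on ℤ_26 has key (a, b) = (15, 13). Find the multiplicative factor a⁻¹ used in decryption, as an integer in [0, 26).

Extended Euclidean algorithm:
26 = 1*15 + 11
15 = 1*11 + 4
11 = 2*4 + 3
4 = 1*3 + 1
3 = 3*1 + 0
The gcd is 1. Working backward:
1 = 4 − 3
1 = −11 + 3·4
1 = 3·15 − 4·11
1 = −4·26 + 7·15
So 15·7 ≡ 1 (mod 26).

7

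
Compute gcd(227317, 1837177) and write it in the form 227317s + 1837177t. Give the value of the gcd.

Repeated division:
1837177 = 8*227317 + 18641
227317 = 12*18641 + 3625
18641 = 5*3625 + 516
3625 = 7*516 + 13
516 = 39*13 + 9
13 = 1*9 + 4
9 = 2*4 + 1
4 = 4*1 + 0
gcd(227317, 1837177) = 1.
Express as a combination:
1 = 9 − 2·4
1 = −2·13 + 3·9
1 = 3·516 − 119·13
1 = −119·3625 + 836·516
1 = 836·18641 − 4299·3625
1 = −4299·227317 + 52424·18641
1 = 52424·1837177 − 423691·227317
So 1 = (52424)·1837177 + (-423691)·227317.

1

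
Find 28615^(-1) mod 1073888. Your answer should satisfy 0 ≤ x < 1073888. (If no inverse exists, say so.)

Extended Euclidean algorithm:
1073888 = 37·28615 + 15133
28615 = 1·15133 + 13482
15133 = 1·13482 + 1651
13482 = 8·1651 + 274
1651 = 6·274 + 7
274 = 39·7 + 1
7 = 7·1 + 0
The gcd is 1. Working backward:
1 = 274 − 39·7
1 = −39·1651 + 235·274
1 = 235·13482 − 1919·1651
1 = −1919·15133 + 2154·13482
1 = 2154·28615 − 4073·15133
1 = −4073·1073888 + 152855·28615
So 28615·152855 ≡ 1 (mod 1073888).

152855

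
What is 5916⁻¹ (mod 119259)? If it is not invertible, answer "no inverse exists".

no inverse exists

Euclidean algorithm on 119259, 5916:
119259 = 20·5916 + 939
5916 = 6·939 + 282
939 = 3·282 + 93
282 = 3·93 + 3
93 = 31·3 + 0
gcd(5916, 119259) = 3 ≠ 1, so 5916 has no multiplicative inverse modulo 119259.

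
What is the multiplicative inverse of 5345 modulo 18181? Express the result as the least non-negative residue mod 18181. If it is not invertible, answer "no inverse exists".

16817

Apply the Euclidean algorithm to 18181 and 5345:
18181 = 3*5345 + 2146
5345 = 2*2146 + 1053
2146 = 2*1053 + 40
1053 = 26*40 + 13
40 = 3*13 + 1
13 = 13*1 + 0
The gcd is 1. Working backward:
1 = 40 − 3·13
1 = −3·1053 + 79·40
1 = 79·2146 − 161·1053
1 = −161·5345 + 401·2146
1 = 401·18181 − 1364·5345
So 5345·(-1364) ≡ 1 (mod 18181), and -1364 ≡ 16817 (mod 18181).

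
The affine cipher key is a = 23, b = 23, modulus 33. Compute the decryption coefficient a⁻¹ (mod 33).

23

Extended Euclidean algorithm:
33 = 1·23 + 10
23 = 2·10 + 3
10 = 3·3 + 1
3 = 3·1 + 0
gcd = 1, so the inverse exists. Back-substitute:
1 = 10 − 3·3
1 = −3·23 + 7·10
1 = 7·33 − 10·23
So 23·(-10) ≡ 1 (mod 33), and -10 ≡ 23 (mod 33).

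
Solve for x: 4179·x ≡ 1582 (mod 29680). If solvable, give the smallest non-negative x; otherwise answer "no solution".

First find gcd(4179, 29680):
29680 = 7*4179 + 427
4179 = 9*427 + 336
427 = 1*336 + 91
336 = 3*91 + 63
91 = 1*63 + 28
63 = 2*28 + 7
28 = 4*7 + 0
gcd = 7 and 7 | 1582, so solutions exist. Divide through by 7: 597x ≡ 226 (mod 4240).
Now find 597⁻¹ mod 4240:
4240 = 7*597 + 61
597 = 9*61 + 48
61 = 1*48 + 13
48 = 3*13 + 9
13 = 1*9 + 4
9 = 2*4 + 1
4 = 4*1 + 0
Back-substitute:
1 = 9 − 2·4
1 = −2·13 + 3·9
1 = 3·48 − 11·13
1 = −11·61 + 14·48
1 = 14·597 − 137·61
1 = −137·4240 + 973·597
So 597⁻¹ ≡ 973 (mod 4240).
Then x ≡ 973·226 ≡ 3658 (mod 4240); the smallest non-negative solution is x = 3658.

3658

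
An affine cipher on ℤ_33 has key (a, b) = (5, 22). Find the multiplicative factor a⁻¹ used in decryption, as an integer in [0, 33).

Apply the Euclidean algorithm to 33 and 5:
33 = 6*5 + 3
5 = 1*3 + 2
3 = 1*2 + 1
2 = 2*1 + 0
gcd = 1, so the inverse exists. Back-substitute:
1 = 3 − 2
1 = −5 + 2·3
1 = 2·33 − 13·5
Thus 5·(-13) ≡ 1 (mod 33); reducing, -13 mod 33 = 20.

20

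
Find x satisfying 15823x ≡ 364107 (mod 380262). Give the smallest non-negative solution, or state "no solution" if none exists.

302733

First find gcd(15823, 380262):
380262 = 24×15823 + 510
15823 = 31×510 + 13
510 = 39×13 + 3
13 = 4×3 + 1
3 = 3×1 + 0
gcd = 1, so a unique solution mod 380262 exists.
Back-substitute for the Bézout coefficients:
1 = 13 − 4·3
1 = −4·510 + 157·13
1 = 157·15823 − 4871·510
1 = −4871·380262 + 117061·15823
So 15823·(117061) ≡ 1 (mod 380262), giving 15823⁻¹ ≡ 117061.
x ≡ 15823⁻¹·364107 ≡ 117061·364107 ≡ 302733 (mod 380262).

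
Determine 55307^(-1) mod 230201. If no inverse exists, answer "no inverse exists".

163601

Run Euclid on (230201, 55307):
230201 = 4·55307 + 8973
55307 = 6·8973 + 1469
8973 = 6·1469 + 159
1469 = 9·159 + 38
159 = 4·38 + 7
38 = 5·7 + 3
7 = 2·3 + 1
3 = 3·1 + 0
gcd = 1, so the inverse exists. Back-substitute:
1 = 7 − 2·3
1 = −2·38 + 11·7
1 = 11·159 − 46·38
1 = −46·1469 + 425·159
1 = 425·8973 − 2596·1469
1 = −2596·55307 + 16001·8973
1 = 16001·230201 − 66600·55307
Hence 55307⁻¹ ≡ -66600 ≡ 163601 (mod 230201).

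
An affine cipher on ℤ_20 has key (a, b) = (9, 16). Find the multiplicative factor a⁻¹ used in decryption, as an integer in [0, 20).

Run Euclid on (20, 9):
20 = 2×9 + 2
9 = 4×2 + 1
2 = 2×1 + 0
gcd = 1, so the inverse exists. Back-substitute:
1 = 9 − 4·2
1 = −4·20 + 9·9
So 9·9 ≡ 1 (mod 20).

9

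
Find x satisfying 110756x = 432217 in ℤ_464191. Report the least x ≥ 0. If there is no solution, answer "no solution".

415381

First find gcd(110756, 464191):
464191 = 4·110756 + 21167
110756 = 5·21167 + 4921
21167 = 4·4921 + 1483
4921 = 3·1483 + 472
1483 = 3·472 + 67
472 = 7·67 + 3
67 = 22·3 + 1
3 = 3·1 + 0
gcd = 1, so a unique solution mod 464191 exists.
Back-substitute for the Bézout coefficients:
1 = 67 − 22·3
1 = −22·472 + 155·67
1 = 155·1483 − 487·472
1 = −487·4921 + 1616·1483
1 = 1616·21167 − 6951·4921
1 = −6951·110756 + 36371·21167
1 = 36371·464191 − 152435·110756
So 110756·(-152435) ≡ 1 (mod 464191), giving 110756⁻¹ ≡ 311756.
x ≡ 110756⁻¹·432217 ≡ 311756·432217 ≡ 415381 (mod 464191).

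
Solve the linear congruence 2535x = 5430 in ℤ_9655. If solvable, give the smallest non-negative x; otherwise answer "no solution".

First find gcd(2535, 9655):
9655 = 3·2535 + 2050
2535 = 1·2050 + 485
2050 = 4·485 + 110
485 = 4·110 + 45
110 = 2·45 + 20
45 = 2·20 + 5
20 = 4·5 + 0
gcd = 5 and 5 | 5430, so solutions exist. Divide through by 5: 507x ≡ 1086 (mod 1931).
Now find 507⁻¹ mod 1931:
1931 = 3·507 + 410
507 = 1·410 + 97
410 = 4·97 + 22
97 = 4·22 + 9
22 = 2·9 + 4
9 = 2·4 + 1
4 = 4·1 + 0
Back-substitute:
1 = 9 − 2·4
1 = −2·22 + 5·9
1 = 5·97 − 22·22
1 = −22·410 + 93·97
1 = 93·507 − 115·410
1 = −115·1931 + 438·507
So 507⁻¹ ≡ 438 (mod 1931).
Then x ≡ 438·1086 ≡ 642 (mod 1931); the smallest non-negative solution is x = 642.

642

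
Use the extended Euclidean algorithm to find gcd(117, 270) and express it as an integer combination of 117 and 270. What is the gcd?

Apply Euclid's algorithm to 270 and 117:
270 = 2×117 + 36
117 = 3×36 + 9
36 = 4×9 + 0
gcd(117, 270) = 9.
Express as a combination:
9 = 117 − 3·36
9 = −3·270 + 7·117
So 9 = (-3)·270 + (7)·117.

9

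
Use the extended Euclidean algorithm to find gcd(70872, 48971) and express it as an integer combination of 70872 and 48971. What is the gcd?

Repeated division:
70872 = 1*48971 + 21901
48971 = 2*21901 + 5169
21901 = 4*5169 + 1225
5169 = 4*1225 + 269
1225 = 4*269 + 149
269 = 1*149 + 120
149 = 1*120 + 29
120 = 4*29 + 4
29 = 7*4 + 1
4 = 4*1 + 0
gcd(70872, 48971) = 1.
Express as a combination:
1 = 29 − 7·4
1 = −7·120 + 29·29
1 = 29·149 − 36·120
1 = −36·269 + 65·149
1 = 65·1225 − 296·269
1 = −296·5169 + 1249·1225
1 = 1249·21901 − 5292·5169
1 = −5292·48971 + 11833·21901
1 = 11833·70872 − 17125·48971
So 1 = (11833)·70872 + (-17125)·48971.

1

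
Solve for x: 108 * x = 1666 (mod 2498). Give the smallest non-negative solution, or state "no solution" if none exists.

First find gcd(108, 2498):
2498 = 23·108 + 14
108 = 7·14 + 10
14 = 1·10 + 4
10 = 2·4 + 2
4 = 2·2 + 0
gcd = 2 and 2 | 1666, so solutions exist. Divide through by 2: 54x ≡ 833 (mod 1249).
Now find 54⁻¹ mod 1249:
1249 = 23·54 + 7
54 = 7·7 + 5
7 = 1·5 + 2
5 = 2·2 + 1
2 = 2·1 + 0
Back-substitute:
1 = 5 − 2·2
1 = −2·7 + 3·5
1 = 3·54 − 23·7
1 = −23·1249 + 532·54
So 54⁻¹ ≡ 532 (mod 1249).
Then x ≡ 532·833 ≡ 1010 (mod 1249); the smallest non-negative solution is x = 1010.

1010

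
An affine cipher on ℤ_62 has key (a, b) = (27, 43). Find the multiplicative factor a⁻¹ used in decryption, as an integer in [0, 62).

23

gcd(62, 27) by repeated division:
62 = 2×27 + 8
27 = 3×8 + 3
8 = 2×3 + 2
3 = 1×2 + 1
2 = 2×1 + 0
gcd = 1, so the inverse exists. Back-substitute:
1 = 3 − 2
1 = −8 + 3·3
1 = 3·27 − 10·8
1 = −10·62 + 23·27
So 27·23 ≡ 1 (mod 62).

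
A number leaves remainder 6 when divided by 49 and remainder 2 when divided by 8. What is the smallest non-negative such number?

202

Write x = 6 + 49·k. Then 49·k ≡ 2 − 6 ≡ 4 (mod 8).
Need 49⁻¹ mod 8. Extended Euclid on (8, 1):
8 = 8·1 + 0
49⁻¹ ≡ 1 (mod 8), so k ≡ 1·4 ≡ 4 (mod 8).
x = 6 + 49·4 = 202.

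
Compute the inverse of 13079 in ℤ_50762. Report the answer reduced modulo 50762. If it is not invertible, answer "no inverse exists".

gcd(50762, 13079) by repeated division:
50762 = 3·13079 + 11525
13079 = 1·11525 + 1554
11525 = 7·1554 + 647
1554 = 2·647 + 260
647 = 2·260 + 127
260 = 2·127 + 6
127 = 21·6 + 1
6 = 6·1 + 0
gcd = 1, so the inverse exists. Back-substitute:
1 = 127 − 21·6
1 = −21·260 + 43·127
1 = 43·647 − 107·260
1 = −107·1554 + 257·647
1 = 257·11525 − 1906·1554
1 = −1906·13079 + 2163·11525
1 = 2163·50762 − 8395·13079
So 13079·(-8395) ≡ 1 (mod 50762), and -8395 ≡ 42367 (mod 50762).

42367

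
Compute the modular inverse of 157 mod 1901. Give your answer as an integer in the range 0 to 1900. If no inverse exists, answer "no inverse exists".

Apply the Euclidean algorithm to 1901 and 157:
1901 = 12*157 + 17
157 = 9*17 + 4
17 = 4*4 + 1
4 = 4*1 + 0
The gcd is 1. Working backward:
1 = 17 − 4·4
1 = −4·157 + 37·17
1 = 37·1901 − 448·157
So 157·(-448) ≡ 1 (mod 1901), and -448 ≡ 1453 (mod 1901).

1453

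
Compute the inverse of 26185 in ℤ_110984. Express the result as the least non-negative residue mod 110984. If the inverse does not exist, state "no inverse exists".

gcd(110984, 26185) by repeated division:
110984 = 4*26185 + 6244
26185 = 4*6244 + 1209
6244 = 5*1209 + 199
1209 = 6*199 + 15
199 = 13*15 + 4
15 = 3*4 + 3
4 = 1*3 + 1
3 = 3*1 + 0
gcd = 1, so the inverse exists. Back-substitute:
1 = 4 − 3
1 = −15 + 4·4
1 = 4·199 − 53·15
1 = −53·1209 + 322·199
1 = 322·6244 − 1663·1209
1 = −1663·26185 + 6974·6244
1 = 6974·110984 − 29559·26185
Hence 26185⁻¹ ≡ -29559 ≡ 81425 (mod 110984).

81425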